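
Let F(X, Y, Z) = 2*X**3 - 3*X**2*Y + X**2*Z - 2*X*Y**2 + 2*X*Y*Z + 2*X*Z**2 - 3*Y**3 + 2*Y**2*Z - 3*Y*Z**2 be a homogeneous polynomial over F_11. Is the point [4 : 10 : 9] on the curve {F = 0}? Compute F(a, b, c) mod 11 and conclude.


F(4,10,9) ≡ 8 (mod 11); P is NOT on the curve.

Evaluate F(4, 10, 9) term-by-term (mod 11).
  2*X**3 ↦ 2·64·1·1 = 128
  -3*X**2*Y ↦ -3·16·10·1 = -480
  X**2*Z ↦ 1·16·1·9 = 144
  -2*X*Y**2 ↦ -2·4·100·1 = -800
  2*X*Y*Z ↦ 2·4·10·9 = 720
  2*X*Z**2 ↦ 2·4·1·81 = 648
  -3*Y**3 ↦ -3·1·1000·1 = -3000
  2*Y**2*Z ↦ 2·1·100·9 = 1800
  -3*Y*Z**2 ↦ -3·1·10·81 = -2430
Sum: F(4, 10, 9) = (128) + (-480) + (144) + (-800) + (720) + (648) + (-3000) + (1800) + (-2430) = -3270.
Reducing mod 11: -3270 ≡ 8 (mod 11).
Since F(a, b, c) ≡ 8 ≠ 0 (mod 11), P does NOT lie on the curve.


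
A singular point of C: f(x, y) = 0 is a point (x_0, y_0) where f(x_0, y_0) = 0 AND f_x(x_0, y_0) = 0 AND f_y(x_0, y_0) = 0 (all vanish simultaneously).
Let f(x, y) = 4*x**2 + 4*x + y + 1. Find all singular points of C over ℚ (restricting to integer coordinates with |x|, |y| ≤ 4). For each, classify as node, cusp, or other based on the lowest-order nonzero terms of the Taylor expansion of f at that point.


No singular points in the scanned grid; C is smooth there.

Compute partial derivatives:
  f_x = 8*x + 4.
  f_y = 1.
f_y = 1 is a nonzero constant, so f_y never vanishes: no point (x, y) can satisfy f = f_x = f_y = 0. In particular no (x, y) ∈ {−4, ..., 4}² is singular; the curve is smooth.


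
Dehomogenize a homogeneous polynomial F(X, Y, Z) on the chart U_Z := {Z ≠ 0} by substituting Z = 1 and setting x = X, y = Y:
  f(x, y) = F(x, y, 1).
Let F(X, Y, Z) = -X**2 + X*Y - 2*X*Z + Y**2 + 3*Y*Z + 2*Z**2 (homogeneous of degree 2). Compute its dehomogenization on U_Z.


f(x, y) = -x**2 + x*y - 2*x + y**2 + 3*y + 2

On U_Z we set Z = 1. Each monomial c·X^i·Y^j·Z^k in F becomes c·x^i·y^j·1^k = c·x^i·y^j.
Substituting Z = 1: F(X, Y, 1) = -x**2 + x*y - 2*x + y**2 + 3*y + 2.
Note: deg(f) ≤ deg(F) = 2; strict inequality happens when F is divisible by Z (lost terms).


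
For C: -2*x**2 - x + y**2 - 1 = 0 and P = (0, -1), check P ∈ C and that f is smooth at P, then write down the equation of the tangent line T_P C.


Tangent line at P: -x - 2*y - 2 = 0.

Step 1: f(0, -1) = 0, so P lies on C.
Step 2: partial derivatives
  f_x(x, y) = -4*x - 1, f_y(x, y) = 2*y.
  f_x(P) = -1, f_y(P) = -2 (gradient nonzero, so P is smooth).
Step 3: tangent line at P: -1·(x − 0) + -2·(y − -1) = 0.
Expanding: -x - 2*y - 2 = 0.


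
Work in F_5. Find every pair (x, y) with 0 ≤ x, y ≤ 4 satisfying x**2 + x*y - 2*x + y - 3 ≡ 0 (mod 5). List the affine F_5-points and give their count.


Affine F_5-points: {(0, 3), (1, 2), (2, 1), (3, 0), (4, 0), (4, 1), (4, 2), (4, 3), (4, 4)}; count = 9.

For each of the 25 pairs (x, y) ∈ F_5², evaluate f(x, y) mod 5. Record the zeros.
  x = 0: [0↦2, 1↦3, 2↦4, 3↦0, 4↦1]  zeros at y ∈ {3}
  x = 1: [0↦1, 1↦3, 2↦0, 3↦2, 4↦4]  zeros at y ∈ {2}
  x = 2: [0↦2, 1↦0, 2↦3, 3↦1, 4↦4]  zeros at y ∈ {1}
  x = 3: [0↦0, 1↦4, 2↦3, 3↦2, 4↦1]  zeros at y ∈ {0}
  x = 4: [0↦0, 1↦0, 2↦0, 3↦0, 4↦0]  zeros at y ∈ {0, 1, 2, 3, 4}
Collecting zeros: affine points = {(0, 3), (1, 2), (2, 1), (3, 0), (4, 0), (4, 1), (4, 2), (4, 3), (4, 4)}.
Total count |C(F_5)_aff| = 9.


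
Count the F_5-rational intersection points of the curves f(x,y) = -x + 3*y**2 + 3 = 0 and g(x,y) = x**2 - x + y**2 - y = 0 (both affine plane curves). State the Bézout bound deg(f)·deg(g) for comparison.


Common zeros: {(1, 1)}; count = 1; Bézout bound = 4.

deg(f) = 2, deg(g) = 2, so Bézout bound = 4.
Scan x ∈ F_5. For each x, list the y ∈ F_5 with f(x, y) ≡ 0 and those with g(x, y) ≡ 0 (mod 5); the common zeros in that column are the intersection.
  x = 0: f ≡ 0 at y ∈ {2, 3}; g ≡ 0 at y ∈ {0, 1}; common: ∅.
  x = 1: f ≡ 0 at y ∈ {1, 4}; g ≡ 0 at y ∈ {0, 1}; common: {1}.
  x = 2: f ≡ 0 at y ∈ ∅; g ≡ 0 at y ∈ ∅; common: ∅.
  x = 3: f ≡ 0 at y ∈ {0}; g ≡ 0 at y ∈ ∅; common: ∅.
  x = 4: f ≡ 0 at y ∈ ∅; g ≡ 0 at y ∈ ∅; common: ∅.
Collecting: common zeros = {(1, 1)}, so the count is 1.
Comparison with the Bézout bound: 1 ≤ 4 = deg(f)·deg(g), as expected for curves with no common component (the affine F_5-count falls short of the bound because intersections may lie at infinity, over extension fields, or carry multiplicity).


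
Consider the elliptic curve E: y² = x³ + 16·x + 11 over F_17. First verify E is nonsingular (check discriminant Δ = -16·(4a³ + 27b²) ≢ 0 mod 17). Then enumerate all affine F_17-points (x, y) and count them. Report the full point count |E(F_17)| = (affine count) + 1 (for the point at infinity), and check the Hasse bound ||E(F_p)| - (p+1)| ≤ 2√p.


Affine points = {(2, 0), (3, 1), (3, 16), (6, 0), (9, 0), (10, 7), (10, 10), (13, 6), (13, 11), (14, 2), (14, 15)}; affine count = 11; |E(F_17)| = 12.

Discriminant check: Δ ∝ 4a³ + 27b² = 4·16³ + 27·11² = 4·4096 + 27·121 ≡ 16 (mod 17). Nonzero ⇒ E is nonsingular.
For each x ∈ F_17, compute rhs = x³ + 16·x + 11 mod 17, then count y ∈ F_17 with y² ≡ rhs.
  x = 0: rhs = 11, matching y values: none (0 points).
  x = 1: rhs = 11, matching y values: none (0 points).
  x = 2: rhs = 0, matching y values: 0 (1 points).
  x = 3: rhs = 1, matching y values: 1, 16 (2 points).
  x = 4: rhs = 3, matching y values: none (0 points).
  x = 5: rhs = 12, matching y values: none (0 points).
  x = 6: rhs = 0, matching y values: 0 (1 points).
  x = 7: rhs = 7, matching y values: none (0 points).
  x = 8: rhs = 5, matching y values: none (0 points).
  x = 9: rhs = 0, matching y values: 0 (1 points).
  x = 10: rhs = 15, matching y values: 7, 10 (2 points).
  x = 11: rhs = 5, matching y values: none (0 points).
  x = 12: rhs = 10, matching y values: none (0 points).
  x = 13: rhs = 2, matching y values: 6, 11 (2 points).
  x = 14: rhs = 4, matching y values: 2, 15 (2 points).
  x = 15: rhs = 5, matching y values: none (0 points).
  x = 16: rhs = 11, matching y values: none (0 points).
Total affine count: 11.
Full point count |E(F_17)| = 11 + 1 = 12.
Hasse bound: |12 − (17+1)| = |-6| = 6 ≤ 2√17 ≈ 8.2462 ✓.


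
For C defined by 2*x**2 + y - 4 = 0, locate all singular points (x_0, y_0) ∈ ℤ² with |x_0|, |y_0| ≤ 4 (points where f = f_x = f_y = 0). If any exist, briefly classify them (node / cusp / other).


No singular points in the scanned grid; C is smooth there.

Compute partial derivatives:
  f_x = 4*x.
  f_y = 1.
f_y = 1 is a nonzero constant, so f_y never vanishes: no point (x, y) can satisfy f = f_x = f_y = 0. In particular no (x, y) ∈ {−4, ..., 4}² is singular; the curve is smooth.


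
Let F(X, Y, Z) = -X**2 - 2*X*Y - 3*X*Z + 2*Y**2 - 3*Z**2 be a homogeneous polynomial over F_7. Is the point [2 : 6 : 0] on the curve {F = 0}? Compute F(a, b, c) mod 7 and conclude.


F(2,6,0) ≡ 2 (mod 7); P is NOT on the curve.

Evaluate F(2, 6, 0) term-by-term (mod 7).
  -X**2 ↦ -1·4·1·1 = -4
  -2*X*Y ↦ -2·2·6·1 = -24
  -3*X*Z ↦ -3·2·1·0 = 0
  2*Y**2 ↦ 2·1·36·1 = 72
  -3*Z**2 ↦ -3·1·1·0 = 0
Sum: F(2, 6, 0) = (-4) + (-24) + (0) + (72) + (0) = 44.
Reducing mod 7: 44 ≡ 2 (mod 7).
Since F(a, b, c) ≡ 2 ≠ 0 (mod 7), P does NOT lie on the curve.


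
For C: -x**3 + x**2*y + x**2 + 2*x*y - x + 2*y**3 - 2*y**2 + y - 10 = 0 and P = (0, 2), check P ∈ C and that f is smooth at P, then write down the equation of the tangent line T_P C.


Tangent line at P: 3*x + 17*y - 34 = 0.

Step 1: f(0, 2) = 0, so P lies on C.
Step 2: partial derivatives
  f_x(x, y) = -3*x**2 + 2*x*y + 2*x + 2*y - 1, f_y(x, y) = x**2 + 2*x + 6*y**2 - 4*y + 1.
  f_x(P) = 3, f_y(P) = 17 (gradient nonzero, so P is smooth).
Step 3: tangent line at P: 3·(x − 0) + 17·(y − 2) = 0.
Expanding: 3*x + 17*y - 34 = 0.


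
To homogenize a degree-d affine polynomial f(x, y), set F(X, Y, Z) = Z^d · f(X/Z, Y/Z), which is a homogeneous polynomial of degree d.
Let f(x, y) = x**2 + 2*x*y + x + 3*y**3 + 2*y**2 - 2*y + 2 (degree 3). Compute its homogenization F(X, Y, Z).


F(X, Y, Z) = X**2*Z + 2*X*Y*Z + X*Z**2 + 3*Y**3 + 2*Y**2*Z - 2*Y*Z**2 + 2*Z**3

deg(f) = 3.
Substitute x = X/Z, y = Y/Z into f, then multiply by Z^3.
  monomial 1·x^2·y^0 ↦ 1·X^2·Y^0·Z^1.
  monomial 2·x^1·y^1 ↦ 2·X^1·Y^1·Z^1.
  monomial 1·x^1·y^0 ↦ 1·X^1·Y^0·Z^2.
  monomial 3·x^0·y^3 ↦ 3·X^0·Y^3·Z^0.
  monomial 2·x^0·y^2 ↦ 2·X^0·Y^2·Z^1.
  monomial -2·x^0·y^1 ↦ -2·X^0·Y^1·Z^2.
  monomial 2·x^0·y^0 ↦ 2·X^0·Y^0·Z^3.
Collecting: F(X, Y, Z) = X**2*Z + 2*X*Y*Z + X*Z**2 + 3*Y**3 + 2*Y**2*Z - 2*Y*Z**2 + 2*Z**3.


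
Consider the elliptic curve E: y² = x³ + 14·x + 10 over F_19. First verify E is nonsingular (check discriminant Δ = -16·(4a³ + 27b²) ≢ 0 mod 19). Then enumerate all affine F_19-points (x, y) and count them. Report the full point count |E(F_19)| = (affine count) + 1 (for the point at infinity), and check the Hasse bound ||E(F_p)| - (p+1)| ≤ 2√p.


Affine points = {(1, 5), (1, 14), (4, 4), (4, 15), (6, 5), (6, 14), (8, 8), (8, 11), (12, 5), (12, 14), (14, 9), (14, 10), (15, 2), (15, 17), (16, 6), (16, 13)}; affine count = 16; |E(F_19)| = 17.

Discriminant check: Δ ∝ 4a³ + 27b² = 4·14³ + 27·10² = 4·2744 + 27·100 ≡ 15 (mod 19). Nonzero ⇒ E is nonsingular.
For each x ∈ F_19, compute rhs = x³ + 14·x + 10 mod 19, then count y ∈ F_19 with y² ≡ rhs.
  x = 0: rhs = 10, matching y values: none (0 points).
  x = 1: rhs = 6, matching y values: 5, 14 (2 points).
  x = 2: rhs = 8, matching y values: none (0 points).
  x = 3: rhs = 3, matching y values: none (0 points).
  x = 4: rhs = 16, matching y values: 4, 15 (2 points).
  x = 5: rhs = 15, matching y values: none (0 points).
  x = 6: rhs = 6, matching y values: 5, 14 (2 points).
  x = 7: rhs = 14, matching y values: none (0 points).
  x = 8: rhs = 7, matching y values: 8, 11 (2 points).
  x = 9: rhs = 10, matching y values: none (0 points).
  x = 10: rhs = 10, matching y values: none (0 points).
  x = 11: rhs = 13, matching y values: none (0 points).
  x = 12: rhs = 6, matching y values: 5, 14 (2 points).
  x = 13: rhs = 14, matching y values: none (0 points).
  x = 14: rhs = 5, matching y values: 9, 10 (2 points).
  x = 15: rhs = 4, matching y values: 2, 17 (2 points).
  x = 16: rhs = 17, matching y values: 6, 13 (2 points).
  x = 17: rhs = 12, matching y values: none (0 points).
  x = 18: rhs = 14, matching y values: none (0 points).
Total affine count: 16.
Full point count |E(F_19)| = 16 + 1 = 17.
Hasse bound: |17 − (19+1)| = |-3| = 3 ≤ 2√19 ≈ 8.7178 ✓.


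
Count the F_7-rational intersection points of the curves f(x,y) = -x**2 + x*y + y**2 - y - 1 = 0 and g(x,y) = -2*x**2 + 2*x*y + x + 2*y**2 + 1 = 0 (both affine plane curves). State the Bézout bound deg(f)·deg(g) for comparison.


Common zeros: {(3, 4)}; count = 1; Bézout bound = 4.

deg(f) = 2, deg(g) = 2, so Bézout bound = 4.
Scan x ∈ F_7. For each x, list the y ∈ F_7 with f(x, y) ≡ 0 and those with g(x, y) ≡ 0 (mod 7); the common zeros in that column are the intersection.
  x = 0: f ≡ 0 at y ∈ ∅; g ≡ 0 at y ∈ ∅; common: ∅.
  x = 1: f ≡ 0 at y ∈ {3, 4}; g ≡ 0 at y ∈ {0, 6}; common: ∅.
  x = 2: f ≡ 0 at y ∈ {3}; g ≡ 0 at y ∈ {6}; common: ∅.
  x = 3: f ≡ 0 at y ∈ {1, 4}; g ≡ 0 at y ∈ {0, 4}; common: {4}.
  x = 4: f ≡ 0 at y ∈ {2}; g ≡ 0 at y ∈ {5}; common: ∅.
  x = 5: f ≡ 0 at y ∈ {1, 2}; g ≡ 0 at y ∈ {4, 5}; common: ∅.
  x = 6: f ≡ 0 at y ∈ ∅; g ≡ 0 at y ∈ ∅; common: ∅.
Collecting: common zeros = {(3, 4)}, so the count is 1.
Comparison with the Bézout bound: 1 ≤ 4 = deg(f)·deg(g), as expected for curves with no common component (the affine F_7-count falls short of the bound because intersections may lie at infinity, over extension fields, or carry multiplicity).


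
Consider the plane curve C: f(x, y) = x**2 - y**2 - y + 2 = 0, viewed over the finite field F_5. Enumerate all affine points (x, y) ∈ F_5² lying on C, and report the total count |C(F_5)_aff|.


Affine F_5-points: {(0, 1), (0, 3), (2, 2), (3, 2)}; count = 4.

For each of the 25 pairs (x, y) ∈ F_5², evaluate f(x, y) mod 5. Record the zeros.
  x = 0: [0↦2, 1↦0, 2↦1, 3↦0, 4↦2]  zeros at y ∈ {1, 3}
  x = 1: [0↦3, 1↦1, 2↦2, 3↦1, 4↦3]  zeros at y ∈ ∅
  x = 2: [0↦1, 1↦4, 2↦0, 3↦4, 4↦1]  zeros at y ∈ {2}
  x = 3: [0↦1, 1↦4, 2↦0, 3↦4, 4↦1]  zeros at y ∈ {2}
  x = 4: [0↦3, 1↦1, 2↦2, 3↦1, 4↦3]  zeros at y ∈ ∅
Collecting zeros: affine points = {(0, 1), (0, 3), (2, 2), (3, 2)}.
Total count |C(F_5)_aff| = 4.


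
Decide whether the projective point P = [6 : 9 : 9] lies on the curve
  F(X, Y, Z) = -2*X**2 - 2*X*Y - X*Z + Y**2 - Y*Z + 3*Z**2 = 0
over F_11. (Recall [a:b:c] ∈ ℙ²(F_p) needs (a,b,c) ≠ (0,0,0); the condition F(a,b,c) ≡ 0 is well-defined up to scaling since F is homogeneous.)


F(6,9,9) ≡ 9 (mod 11); P is NOT on the curve.

Evaluate F(6, 9, 9) term-by-term (mod 11).
  -2*X**2 ↦ -2·36·1·1 = -72
  -2*X*Y ↦ -2·6·9·1 = -108
  -X*Z ↦ -1·6·1·9 = -54
  Y**2 ↦ 1·1·81·1 = 81
  -Y*Z ↦ -1·1·9·9 = -81
  3*Z**2 ↦ 3·1·1·81 = 243
Sum: F(6, 9, 9) = (-72) + (-108) + (-54) + (81) + (-81) + (243) = 9.
Reducing mod 11: 9 ≡ 9 (mod 11).
Since F(a, b, c) ≡ 9 ≠ 0 (mod 11), P does NOT lie on the curve.


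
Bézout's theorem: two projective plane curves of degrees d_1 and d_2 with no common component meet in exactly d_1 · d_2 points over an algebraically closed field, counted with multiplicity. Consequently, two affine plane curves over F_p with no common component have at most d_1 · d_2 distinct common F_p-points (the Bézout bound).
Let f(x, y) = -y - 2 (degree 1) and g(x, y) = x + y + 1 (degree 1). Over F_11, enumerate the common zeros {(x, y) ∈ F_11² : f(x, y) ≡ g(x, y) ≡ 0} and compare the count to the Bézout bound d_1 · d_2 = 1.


Common zeros: {(1, 9)}; count = 1; Bézout bound = 1.

deg(f) = 1, deg(g) = 1, so Bézout bound = 1.
Scan x ∈ F_11. For each x, list the y ∈ F_11 with f(x, y) ≡ 0 and those with g(x, y) ≡ 0 (mod 11); the common zeros in that column are the intersection.
  x = 0: f ≡ 0 at y ∈ {9}; g ≡ 0 at y ∈ {10}; common: ∅.
  x = 1: f ≡ 0 at y ∈ {9}; g ≡ 0 at y ∈ {9}; common: {9}.
  x = 2: f ≡ 0 at y ∈ {9}; g ≡ 0 at y ∈ {8}; common: ∅.
  x = 3: f ≡ 0 at y ∈ {9}; g ≡ 0 at y ∈ {7}; common: ∅.
  x = 4: f ≡ 0 at y ∈ {9}; g ≡ 0 at y ∈ {6}; common: ∅.
  x = 5: f ≡ 0 at y ∈ {9}; g ≡ 0 at y ∈ {5}; common: ∅.
  x = 6: f ≡ 0 at y ∈ {9}; g ≡ 0 at y ∈ {4}; common: ∅.
  x = 7: f ≡ 0 at y ∈ {9}; g ≡ 0 at y ∈ {3}; common: ∅.
  x = 8: f ≡ 0 at y ∈ {9}; g ≡ 0 at y ∈ {2}; common: ∅.
  x = 9: f ≡ 0 at y ∈ {9}; g ≡ 0 at y ∈ {1}; common: ∅.
  x = 10: f ≡ 0 at y ∈ {9}; g ≡ 0 at y ∈ {0}; common: ∅.
Collecting: common zeros = {(1, 9)}, so the count is 1.
Comparison with the Bézout bound: 1 ≤ 1 = deg(f)·deg(g), as expected for curves with no common component (the bound is attained).


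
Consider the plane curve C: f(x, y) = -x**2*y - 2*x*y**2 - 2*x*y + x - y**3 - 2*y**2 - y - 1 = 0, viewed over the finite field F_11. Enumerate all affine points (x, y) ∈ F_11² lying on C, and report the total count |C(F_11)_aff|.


Affine F_11-points: {(0, 8), (1, 0), (1, 9), (2, 5), (3, 10), (4, 1), (5, 4), (6, 5), (6, 9), (7, 10), (10, 4)}; count = 11.

For each of the 121 pairs (x, y) ∈ F_11², evaluate f(x, y) mod 11. Record the zeros.
  x = 0: [0↦10, 1↦6, 2↦3, 3↦6, 4↦9, 5↦6, 6↦2, 7↦2, 8↦0, 9↦1, 10↦10]  zeros at y ∈ {8}
  x = 1: [0↦0, 1↦2, 2↦1, 3↦2, 4↦10, 5↦8, 6↦1, 7↦5, 8↦3, 9↦0, 10↦1]  zeros at y ∈ {0, 9}
  x = 2: [0↦1, 1↦7, 2↦6, 3↦3, 4↦3, 5↦0, 6↦10, 7↦5, 8↦1, 9↦3, 10↦5]  zeros at y ∈ {5}
  x = 3: [0↦2, 1↦10, 2↦7, 3↦9, 4↦10, 5↦4, 6↦7, 7↦2, 8↦5, 9↦10, 10↦0]  zeros at y ∈ {10}
  x = 4: [0↦3, 1↦0, 2↦4, 3↦9, 4↦9, 5↦9, 6↦3, 7↦7, 8↦4, 9↦10, 10↦8]  zeros at y ∈ {1}
  x = 5: [0↦4, 1↦10, 2↦8, 3↦3, 4↦0, 5↦4, 6↦9, 7↦9, 8↦9, 9↦3, 10↦7]  zeros at y ∈ {4}
  x = 6: [0↦5, 1↦7, 2↦8, 3↦2, 4↦5, 5↦0, 6↦3, 7↦8, 8↦9, 9↦0, 10↦8]  zeros at y ∈ {5, 9}
  x = 7: [0↦6, 1↦2, 2↦4, 3↦6, 4↦2, 5↦8, 6↦7, 7↦4, 8↦4, 9↦1, 10↦0]  zeros at y ∈ {10}
  x = 8: [0↦7, 1↦6, 2↦7, 3↦4, 4↦2, 5↦6, 6↦10, 7↦8, 8↦5, 9↦6, 10↦5]  zeros at y ∈ ∅
  x = 9: [0↦8, 1↦8, 2↦6, 3↦7, 4↦5, 5↦5, 6↦1, 7↦9, 8↦1, 9↦4, 10↦1]  zeros at y ∈ ∅
  x = 10: [0↦9, 1↦8, 2↦1, 3↦4, 4↦0, 5↦5, 6↦2, 7↦7, 8↦3, 9↦6, 10↦10]  zeros at y ∈ {4}
Collecting zeros: affine points = {(0, 8), (1, 0), (1, 9), (2, 5), (3, 10), (4, 1), (5, 4), (6, 5), (6, 9), (7, 10), (10, 4)}.
Total count |C(F_11)_aff| = 11.


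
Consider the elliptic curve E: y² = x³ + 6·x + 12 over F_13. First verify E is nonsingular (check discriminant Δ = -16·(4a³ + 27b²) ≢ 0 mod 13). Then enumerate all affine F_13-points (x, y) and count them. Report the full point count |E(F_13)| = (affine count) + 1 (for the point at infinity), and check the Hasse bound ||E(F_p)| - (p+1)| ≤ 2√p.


Affine points = {(0, 5), (0, 8), (4, 3), (4, 10), (6, 2), (6, 11), (8, 0)}; affine count = 7; |E(F_13)| = 8.

Discriminant check: Δ ∝ 4a³ + 27b² = 4·6³ + 27·12² = 4·216 + 27·144 ≡ 7 (mod 13). Nonzero ⇒ E is nonsingular.
For each x ∈ F_13, compute rhs = x³ + 6·x + 12 mod 13, then count y ∈ F_13 with y² ≡ rhs.
  x = 0: rhs = 12, matching y values: 5, 8 (2 points).
  x = 1: rhs = 6, matching y values: none (0 points).
  x = 2: rhs = 6, matching y values: none (0 points).
  x = 3: rhs = 5, matching y values: none (0 points).
  x = 4: rhs = 9, matching y values: 3, 10 (2 points).
  x = 5: rhs = 11, matching y values: none (0 points).
  x = 6: rhs = 4, matching y values: 2, 11 (2 points).
  x = 7: rhs = 7, matching y values: none (0 points).
  x = 8: rhs = 0, matching y values: 0 (1 points).
  x = 9: rhs = 2, matching y values: none (0 points).
  x = 10: rhs = 6, matching y values: none (0 points).
  x = 11: rhs = 5, matching y values: none (0 points).
  x = 12: rhs = 5, matching y values: none (0 points).
Total affine count: 7.
Full point count |E(F_13)| = 7 + 1 = 8.
Hasse bound: |8 − (13+1)| = |-6| = 6 ≤ 2√13 ≈ 7.2111 ✓.


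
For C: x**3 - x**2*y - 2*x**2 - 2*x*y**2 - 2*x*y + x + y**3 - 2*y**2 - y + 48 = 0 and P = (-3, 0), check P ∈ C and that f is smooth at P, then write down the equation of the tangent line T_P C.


Tangent line at P: 40*x - 4*y + 120 = 0.

Step 1: f(-3, 0) = 0, so P lies on C.
Step 2: partial derivatives
  f_x(x, y) = 3*x**2 - 2*x*y - 4*x - 2*y**2 - 2*y + 1, f_y(x, y) = -x**2 - 4*x*y - 2*x + 3*y**2 - 4*y - 1.
  f_x(P) = 40, f_y(P) = -4 (gradient nonzero, so P is smooth).
Step 3: tangent line at P: 40·(x − -3) + -4·(y − 0) = 0.
Expanding: 40*x - 4*y + 120 = 0.


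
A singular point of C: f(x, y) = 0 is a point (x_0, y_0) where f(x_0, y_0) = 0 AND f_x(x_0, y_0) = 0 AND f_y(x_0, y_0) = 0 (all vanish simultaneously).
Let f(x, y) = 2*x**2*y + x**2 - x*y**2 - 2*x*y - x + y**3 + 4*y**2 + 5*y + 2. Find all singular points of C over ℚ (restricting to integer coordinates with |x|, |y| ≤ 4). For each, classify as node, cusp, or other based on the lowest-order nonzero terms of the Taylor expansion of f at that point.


Singular points: {(0, -1)}; classification: node.

Compute partial derivatives:
  f_x = 4*x*y + 2*x - y**2 - 2*y - 1.
  f_y = 2*x**2 - 2*x*y - 2*x + 3*y**2 + 8*y + 5.
Scan x_0 ∈ {−4, ..., 4}. For each x_0, f_y(x_0, y) is a polynomial in y; find its integer roots y ∈ {−4, ..., 4}, then test f_x and f at those candidates.
  x = -4: f_y(-4, y) = 3*y**2 + 16*y + 45; no integer root y with |y| ≤ 4.
  x = -3: f_y(-3, y) = 3*y**2 + 14*y + 29; no integer root y with |y| ≤ 4.
  x = -2: f_y(-2, y) = 3*y**2 + 12*y + 17; no integer root y with |y| ≤ 4.
  x = -1: f_y(-1, y) = 3*y**2 + 10*y + 9; no integer root y with |y| ≤ 4.
  x = 0: f_y(0, y) = 3*y**2 + 8*y + 5; vanishes at y ∈ {-1}. (0, -1): f_x = 0, f = 0 — SINGULAR.
  x = 1: f_y(1, y) = 3*y**2 + 6*y + 5; no integer root y with |y| ≤ 4.
  x = 2: f_y(2, y) = 3*y**2 + 4*y + 9; no integer root y with |y| ≤ 4.
  x = 3: f_y(3, y) = 3*y**2 + 2*y + 17; no integer root y with |y| ≤ 4.
  x = 4: f_y(4, y) = 3*y**2 + 29; no integer root y with |y| ≤ 4.
Only singular point on the grid: (0, -1).
Classify: substitute x = 0 + u, y = -1 + v and expand: f = 2*u**2*v - u**2 - u*v**2 + v**3 + v**2.
No constant or linear terms (consistent with a singular point). Quadratic part: -u**2 + v**2. Cubic part: 2*u**2*v - u*v**2 + v**3.
The quadratic part v**2 - u**2 = (v − u)(v + u) splits into two distinct linear factors, so there are two distinct tangent lines y − -1 = ±(x − 0) — this is a node (ordinary double point).
Classification: node.


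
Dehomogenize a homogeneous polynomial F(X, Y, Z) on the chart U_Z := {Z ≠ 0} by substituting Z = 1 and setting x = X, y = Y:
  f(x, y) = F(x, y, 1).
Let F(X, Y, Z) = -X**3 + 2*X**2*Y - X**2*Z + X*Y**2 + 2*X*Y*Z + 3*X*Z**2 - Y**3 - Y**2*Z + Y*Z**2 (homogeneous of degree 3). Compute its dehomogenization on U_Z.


f(x, y) = -x**3 + 2*x**2*y - x**2 + x*y**2 + 2*x*y + 3*x - y**3 - y**2 + y

On U_Z we set Z = 1. Each monomial c·X^i·Y^j·Z^k in F becomes c·x^i·y^j·1^k = c·x^i·y^j.
Substituting Z = 1: F(X, Y, 1) = -x**3 + 2*x**2*y - x**2 + x*y**2 + 2*x*y + 3*x - y**3 - y**2 + y.
Note: deg(f) ≤ deg(F) = 3; strict inequality happens when F is divisible by Z (lost terms).


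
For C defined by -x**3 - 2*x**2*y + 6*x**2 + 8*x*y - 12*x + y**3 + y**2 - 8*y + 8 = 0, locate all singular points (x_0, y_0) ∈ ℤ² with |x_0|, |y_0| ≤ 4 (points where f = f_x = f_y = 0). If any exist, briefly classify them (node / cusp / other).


Singular points: {(2, 0)}; classification: cusp.

Compute partial derivatives:
  f_x = -3*x**2 - 4*x*y + 12*x + 8*y - 12.
  f_y = -2*x**2 + 8*x + 3*y**2 + 2*y - 8.
Scan x_0 ∈ {−4, ..., 4}. For each x_0, f_y(x_0, y) is a polynomial in y; find its integer roots y ∈ {−4, ..., 4}, then test f_x and f at those candidates.
  x = -4: f_y(-4, y) = 3*y**2 + 2*y - 72; no integer root y with |y| ≤ 4.
  x = -3: f_y(-3, y) = 3*y**2 + 2*y - 50; no integer root y with |y| ≤ 4.
  x = -2: f_y(-2, y) = 3*y**2 + 2*y - 32; no integer root y with |y| ≤ 4.
  x = -1: f_y(-1, y) = 3*y**2 + 2*y - 18; no integer root y with |y| ≤ 4.
  x = 0: f_y(0, y) = 3*y**2 + 2*y - 8; vanishes at y ∈ {-2}. (0, -2): f_x = -28 ≠ 0.
  x = 1: f_y(1, y) = 3*y**2 + 2*y - 2; no integer root y with |y| ≤ 4.
  x = 2: f_y(2, y) = 3*y**2 + 2*y; vanishes at y ∈ {0}. (2, 0): f_x = 0, f = 0 — SINGULAR.
  x = 3: f_y(3, y) = 3*y**2 + 2*y - 2; no integer root y with |y| ≤ 4.
  x = 4: f_y(4, y) = 3*y**2 + 2*y - 8; vanishes at y ∈ {-2}. (4, -2): f_x = 4 ≠ 0.
Only singular point on the grid: (2, 0).
Classify: substitute x = 2 + u, y = 0 + v and expand: f = -u**3 - 2*u**2*v + v**3 + v**2.
No constant or linear terms (consistent with a singular point). Quadratic part: v**2. Cubic part: -u**3 - 2*u**2*v + v**3.
The quadratic part v**2 is a perfect square, so there is a single (double) tangent line v = 0, i.e. y = 0. Restricting the cubic part to that line (v = 0) leaves -u**3 ≠ 0, so f is not divisible by v and the branch is v² ≈ u**3 to lowest order — this is a cusp.
Classification: cusp.


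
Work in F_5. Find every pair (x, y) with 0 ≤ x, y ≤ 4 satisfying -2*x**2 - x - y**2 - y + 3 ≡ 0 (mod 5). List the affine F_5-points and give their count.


Affine F_5-points: {(1, 0), (1, 4), (3, 1), (3, 3), (4, 1), (4, 3)}; count = 6.

For each of the 25 pairs (x, y) ∈ F_5², evaluate f(x, y) mod 5. Record the zeros.
  x = 0: [0↦3, 1↦1, 2↦2, 3↦1, 4↦3]  zeros at y ∈ ∅
  x = 1: [0↦0, 1↦3, 2↦4, 3↦3, 4↦0]  zeros at y ∈ {0, 4}
  x = 2: [0↦3, 1↦1, 2↦2, 3↦1, 4↦3]  zeros at y ∈ ∅
  x = 3: [0↦2, 1↦0, 2↦1, 3↦0, 4↦2]  zeros at y ∈ {1, 3}
  x = 4: [0↦2, 1↦0, 2↦1, 3↦0, 4↦2]  zeros at y ∈ {1, 3}
Collecting zeros: affine points = {(1, 0), (1, 4), (3, 1), (3, 3), (4, 1), (4, 3)}.
Total count |C(F_5)_aff| = 6.


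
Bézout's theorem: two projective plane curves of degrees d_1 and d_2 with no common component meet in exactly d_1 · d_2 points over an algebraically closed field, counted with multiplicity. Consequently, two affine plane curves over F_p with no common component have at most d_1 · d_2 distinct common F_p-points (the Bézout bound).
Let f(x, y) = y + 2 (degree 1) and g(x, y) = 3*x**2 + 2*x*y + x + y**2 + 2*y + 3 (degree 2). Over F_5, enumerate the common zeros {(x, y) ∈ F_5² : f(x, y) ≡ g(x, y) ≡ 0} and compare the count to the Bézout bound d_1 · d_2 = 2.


Common zeros: ∅; count = 0; Bézout bound = 2.

deg(f) = 1, deg(g) = 2, so Bézout bound = 2.
Scan x ∈ F_5. For each x, list the y ∈ F_5 with f(x, y) ≡ 0 and those with g(x, y) ≡ 0 (mod 5); the common zeros in that column are the intersection.
  x = 0: f ≡ 0 at y ∈ {3}; g ≡ 0 at y ∈ ∅; common: ∅.
  x = 1: f ≡ 0 at y ∈ {3}; g ≡ 0 at y ∈ ∅; common: ∅.
  x = 2: f ≡ 0 at y ∈ {3}; g ≡ 0 at y ∈ ∅; common: ∅.
  x = 3: f ≡ 0 at y ∈ {3}; g ≡ 0 at y ∈ ∅; common: ∅.
  x = 4: f ≡ 0 at y ∈ {3}; g ≡ 0 at y ∈ {0}; common: ∅.
Collecting: common zeros = ∅, so the count is 0.
Comparison with the Bézout bound: 0 ≤ 2 = deg(f)·deg(g), as expected for curves with no common component (the affine F_5-count falls short of the bound because intersections may lie at infinity, over extension fields, or carry multiplicity).


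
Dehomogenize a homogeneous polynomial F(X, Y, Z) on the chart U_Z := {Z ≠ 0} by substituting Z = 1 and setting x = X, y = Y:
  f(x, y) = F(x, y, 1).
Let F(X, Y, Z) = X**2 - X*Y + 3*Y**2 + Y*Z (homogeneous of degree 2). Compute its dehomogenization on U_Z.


f(x, y) = x**2 - x*y + 3*y**2 + y

On U_Z we set Z = 1. Each monomial c·X^i·Y^j·Z^k in F becomes c·x^i·y^j·1^k = c·x^i·y^j.
Substituting Z = 1: F(X, Y, 1) = x**2 - x*y + 3*y**2 + y.
Note: deg(f) ≤ deg(F) = 2; strict inequality happens when F is divisible by Z (lost terms).


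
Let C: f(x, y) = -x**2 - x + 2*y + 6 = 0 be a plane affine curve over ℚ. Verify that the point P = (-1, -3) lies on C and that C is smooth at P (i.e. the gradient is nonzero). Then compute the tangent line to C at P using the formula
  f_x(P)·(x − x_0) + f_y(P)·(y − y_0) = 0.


Tangent line at P: x + 2*y + 7 = 0.

Step 1: f(-1, -3) = 0, so P lies on C.
Step 2: partial derivatives
  f_x(x, y) = -2*x - 1, f_y(x, y) = 2.
  f_x(P) = 1, f_y(P) = 2 (gradient nonzero, so P is smooth).
Step 3: tangent line at P: 1·(x − -1) + 2·(y − -3) = 0.
Expanding: x + 2*y + 7 = 0.


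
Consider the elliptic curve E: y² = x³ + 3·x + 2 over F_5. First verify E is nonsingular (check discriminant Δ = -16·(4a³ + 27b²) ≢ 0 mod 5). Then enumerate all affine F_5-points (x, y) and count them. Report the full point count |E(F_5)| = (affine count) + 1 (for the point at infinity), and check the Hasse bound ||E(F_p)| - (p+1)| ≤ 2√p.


Affine points = {(1, 1), (1, 4), (2, 1), (2, 4)}; affine count = 4; |E(F_5)| = 5.

Discriminant check: Δ ∝ 4a³ + 27b² = 4·3³ + 27·2² = 4·27 + 27·4 ≡ 1 (mod 5). Nonzero ⇒ E is nonsingular.
For each x ∈ F_5, compute rhs = x³ + 3·x + 2 mod 5, then count y ∈ F_5 with y² ≡ rhs.
  x = 0: rhs = 2, matching y values: none (0 points).
  x = 1: rhs = 1, matching y values: 1, 4 (2 points).
  x = 2: rhs = 1, matching y values: 1, 4 (2 points).
  x = 3: rhs = 3, matching y values: none (0 points).
  x = 4: rhs = 3, matching y values: none (0 points).
Total affine count: 4.
Full point count |E(F_5)| = 4 + 1 = 5.
Hasse bound: |5 − (5+1)| = |-1| = 1 ≤ 2√5 ≈ 4.4721 ✓.


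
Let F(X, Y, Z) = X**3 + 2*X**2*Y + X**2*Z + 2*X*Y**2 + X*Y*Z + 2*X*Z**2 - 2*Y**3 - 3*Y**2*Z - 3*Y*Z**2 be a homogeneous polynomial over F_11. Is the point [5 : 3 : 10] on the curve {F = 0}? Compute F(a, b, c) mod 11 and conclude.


F(5,3,10) ≡ 2 (mod 11); P is NOT on the curve.

Evaluate F(5, 3, 10) term-by-term (mod 11).
  X**3 ↦ 1·125·1·1 = 125
  2*X**2*Y ↦ 2·25·3·1 = 150
  X**2*Z ↦ 1·25·1·10 = 250
  2*X*Y**2 ↦ 2·5·9·1 = 90
  X*Y*Z ↦ 1·5·3·10 = 150
  2*X*Z**2 ↦ 2·5·1·100 = 1000
  -2*Y**3 ↦ -2·1·27·1 = -54
  -3*Y**2*Z ↦ -3·1·9·10 = -270
  -3*Y*Z**2 ↦ -3·1·3·100 = -900
Sum: F(5, 3, 10) = (125) + (150) + (250) + (90) + (150) + (1000) + (-54) + (-270) + (-900) = 541.
Reducing mod 11: 541 ≡ 2 (mod 11).
Since F(a, b, c) ≡ 2 ≠ 0 (mod 11), P does NOT lie on the curve.


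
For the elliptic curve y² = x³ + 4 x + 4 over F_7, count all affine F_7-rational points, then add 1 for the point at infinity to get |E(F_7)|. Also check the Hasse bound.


Affine points = {(0, 2), (0, 5), (1, 3), (1, 4), (3, 1), (3, 6), (4, 0), (5, 3), (5, 4)}; affine count = 9; |E(F_7)| = 10.

Discriminant check: Δ ∝ 4a³ + 27b² = 4·4³ + 27·4² = 4·64 + 27·16 ≡ 2 (mod 7). Nonzero ⇒ E is nonsingular.
For each x ∈ F_7, compute rhs = x³ + 4·x + 4 mod 7, then count y ∈ F_7 with y² ≡ rhs.
  x = 0: rhs = 4, matching y values: 2, 5 (2 points).
  x = 1: rhs = 2, matching y values: 3, 4 (2 points).
  x = 2: rhs = 6, matching y values: none (0 points).
  x = 3: rhs = 1, matching y values: 1, 6 (2 points).
  x = 4: rhs = 0, matching y values: 0 (1 points).
  x = 5: rhs = 2, matching y values: 3, 4 (2 points).
  x = 6: rhs = 6, matching y values: none (0 points).
Total affine count: 9.
Full point count |E(F_7)| = 9 + 1 = 10.
Hasse bound: |10 − (7+1)| = |2| = 2 ≤ 2√7 ≈ 5.2915 ✓.


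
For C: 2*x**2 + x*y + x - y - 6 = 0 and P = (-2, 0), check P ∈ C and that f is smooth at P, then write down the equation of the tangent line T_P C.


Tangent line at P: -7*x - 3*y - 14 = 0.

Step 1: f(-2, 0) = 0, so P lies on C.
Step 2: partial derivatives
  f_x(x, y) = 4*x + y + 1, f_y(x, y) = x - 1.
  f_x(P) = -7, f_y(P) = -3 (gradient nonzero, so P is smooth).
Step 3: tangent line at P: -7·(x − -2) + -3·(y − 0) = 0.
Expanding: -7*x - 3*y - 14 = 0.


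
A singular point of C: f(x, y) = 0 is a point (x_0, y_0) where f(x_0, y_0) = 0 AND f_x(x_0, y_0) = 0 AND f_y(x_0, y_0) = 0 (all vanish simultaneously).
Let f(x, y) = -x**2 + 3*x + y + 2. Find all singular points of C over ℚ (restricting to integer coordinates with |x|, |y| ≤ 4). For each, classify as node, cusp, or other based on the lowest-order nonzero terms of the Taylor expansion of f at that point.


No singular points in the scanned grid; C is smooth there.

Compute partial derivatives:
  f_x = 3 - 2*x.
  f_y = 1.
f_y = 1 is a nonzero constant, so f_y never vanishes: no point (x, y) can satisfy f = f_x = f_y = 0. In particular no (x, y) ∈ {−4, ..., 4}² is singular; the curve is smooth.


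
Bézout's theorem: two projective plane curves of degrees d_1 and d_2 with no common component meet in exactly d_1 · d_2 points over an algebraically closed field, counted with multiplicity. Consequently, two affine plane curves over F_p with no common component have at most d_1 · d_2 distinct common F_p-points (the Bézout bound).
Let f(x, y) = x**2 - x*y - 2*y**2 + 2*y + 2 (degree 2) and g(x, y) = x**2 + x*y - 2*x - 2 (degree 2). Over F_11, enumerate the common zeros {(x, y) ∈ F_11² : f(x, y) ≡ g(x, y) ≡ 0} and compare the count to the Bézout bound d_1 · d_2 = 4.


Common zeros: {(4, 4), (8, 8), (9, 3)}; count = 3; Bézout bound = 4.

deg(f) = 2, deg(g) = 2, so Bézout bound = 4.
Scan x ∈ F_11. For each x, list the y ∈ F_11 with f(x, y) ≡ 0 and those with g(x, y) ≡ 0 (mod 11); the common zeros in that column are the intersection.
  x = 0: f ≡ 0 at y ∈ {4, 8}; g ≡ 0 at y ∈ ∅; common: ∅.
  x = 1: f ≡ 0 at y ∈ {7, 10}; g ≡ 0 at y ∈ {3}; common: ∅.
  x = 2: f ≡ 0 at y ∈ {5, 6}; g ≡ 0 at y ∈ {1}; common: ∅.
  x = 3: f ≡ 0 at y ∈ {0, 5}; g ≡ 0 at y ∈ {7}; common: ∅.
  x = 4: f ≡ 0 at y ∈ {4, 6}; g ≡ 0 at y ∈ {4}; common: {4}.
  x = 5: f ≡ 0 at y ∈ {1, 3}; g ≡ 0 at y ∈ {4}; common: ∅.
  x = 6: f ≡ 0 at y ∈ {2, 7}; g ≡ 0 at y ∈ {0}; common: ∅.
  x = 7: f ≡ 0 at y ∈ {1, 2}; g ≡ 0 at y ∈ {0}; common: ∅.
  x = 8: f ≡ 0 at y ∈ {0, 8}; g ≡ 0 at y ∈ {8}; common: {8}.
  x = 9: f ≡ 0 at y ∈ {3, 10}; g ≡ 0 at y ∈ {3}; common: {3}.
  x = 10: f ≡ 0 at y ∈ {9}; g ≡ 0 at y ∈ {1}; common: ∅.
Collecting: common zeros = {(4, 4), (8, 8), (9, 3)}, so the count is 3.
Comparison with the Bézout bound: 3 ≤ 4 = deg(f)·deg(g), as expected for curves with no common component (the affine F_11-count falls short of the bound because intersections may lie at infinity, over extension fields, or carry multiplicity).


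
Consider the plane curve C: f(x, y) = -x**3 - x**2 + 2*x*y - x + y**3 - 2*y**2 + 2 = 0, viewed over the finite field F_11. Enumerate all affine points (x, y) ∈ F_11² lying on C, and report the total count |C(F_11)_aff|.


Affine F_11-points: {(0, 3), (0, 5), (1, 1), (3, 6), (4, 2), (4, 5), (4, 6), (6, 4), (6, 5), (7, 8), (8, 2), (9, 2), (9, 9), (10, 1)}; count = 14.

For each of the 121 pairs (x, y) ∈ F_11², evaluate f(x, y) mod 11. Record the zeros.
  x = 0: [0↦2, 1↦1, 2↦2, 3↦0, 4↦1, 5↦0, 6↦3, 7↦5, 8↦1, 9↦8, 10↦10]  zeros at y ∈ {3, 5}
  x = 1: [0↦10, 1↦0, 2↦3, 3↦3, 4↦6, 5↦7, 6↦1, 7↦5, 8↦3, 9↦1, 10↦5]  zeros at y ∈ {1}
  x = 2: [0↦10, 1↦2, 2↦7, 3↦9, 4↦3, 5↦6, 6↦2, 7↦8, 8↦8, 9↦8, 10↦3]  zeros at y ∈ ∅
  x = 3: [0↦7, 1↦1, 2↦8, 3↦1, 4↦8, 5↦2, 6↦0, 7↦8, 8↦10, 9↦1, 10↦9]  zeros at y ∈ {6}
  x = 4: [0↦6, 1↦2, 2↦0, 3↦6, 4↦4, 5↦0, 6↦0, 7↦10, 8↦3, 9↦7, 10↦6]  zeros at y ∈ {2, 5, 6}
  x = 5: [0↦1, 1↦10, 2↦10, 3↦7, 4↦7, 5↦5, 6↦7, 7↦8, 8↦3, 9↦9, 10↦10]  zeros at y ∈ ∅
  x = 6: [0↦8, 1↦8, 2↦10, 3↦9, 4↦0, 5↦0, 6↦4, 7↦7, 8↦4, 9↦1, 10↦4]  zeros at y ∈ {4, 5}
  x = 7: [0↦10, 1↦1, 2↦5, 3↦6, 4↦10, 5↦1, 6↦7, 7↦1, 8↦0, 9↦10, 10↦4]  zeros at y ∈ {8}
  x = 8: [0↦1, 1↦5, 2↦0, 3↦3, 4↦9, 5↦2, 6↦10, 7↦6, 8↦7, 9↦8, 10↦4]  zeros at y ∈ {2}
  x = 9: [0↦8, 1↦3, 2↦0, 3↦5, 4↦2, 5↦8, 6↦7, 7↦5, 8↦8, 9↦0, 10↦9]  zeros at y ∈ {2, 9}
  x = 10: [0↦3, 1↦0, 2↦10, 3↦6, 4↦5, 5↦2, 6↦3, 7↦3, 8↦8, 9↦2, 10↦2]  zeros at y ∈ {1}
Collecting zeros: affine points = {(0, 3), (0, 5), (1, 1), (3, 6), (4, 2), (4, 5), (4, 6), (6, 4), (6, 5), (7, 8), (8, 2), (9, 2), (9, 9), (10, 1)}.
Total count |C(F_11)_aff| = 14.


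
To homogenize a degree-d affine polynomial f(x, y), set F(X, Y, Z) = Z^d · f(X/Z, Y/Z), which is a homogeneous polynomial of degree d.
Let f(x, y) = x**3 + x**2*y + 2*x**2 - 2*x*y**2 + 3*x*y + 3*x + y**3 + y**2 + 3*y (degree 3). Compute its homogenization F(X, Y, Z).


F(X, Y, Z) = X**3 + X**2*Y + 2*X**2*Z - 2*X*Y**2 + 3*X*Y*Z + 3*X*Z**2 + Y**3 + Y**2*Z + 3*Y*Z**2

deg(f) = 3.
Substitute x = X/Z, y = Y/Z into f, then multiply by Z^3.
  monomial 1·x^3·y^0 ↦ 1·X^3·Y^0·Z^0.
  monomial 1·x^2·y^1 ↦ 1·X^2·Y^1·Z^0.
  monomial 2·x^2·y^0 ↦ 2·X^2·Y^0·Z^1.
  monomial -2·x^1·y^2 ↦ -2·X^1·Y^2·Z^0.
  monomial 3·x^1·y^1 ↦ 3·X^1·Y^1·Z^1.
  monomial 3·x^1·y^0 ↦ 3·X^1·Y^0·Z^2.
  monomial 1·x^0·y^3 ↦ 1·X^0·Y^3·Z^0.
  monomial 1·x^0·y^2 ↦ 1·X^0·Y^2·Z^1.
  monomial 3·x^0·y^1 ↦ 3·X^0·Y^1·Z^2.
Collecting: F(X, Y, Z) = X**3 + X**2*Y + 2*X**2*Z - 2*X*Y**2 + 3*X*Y*Z + 3*X*Z**2 + Y**3 + Y**2*Z + 3*Y*Z**2.


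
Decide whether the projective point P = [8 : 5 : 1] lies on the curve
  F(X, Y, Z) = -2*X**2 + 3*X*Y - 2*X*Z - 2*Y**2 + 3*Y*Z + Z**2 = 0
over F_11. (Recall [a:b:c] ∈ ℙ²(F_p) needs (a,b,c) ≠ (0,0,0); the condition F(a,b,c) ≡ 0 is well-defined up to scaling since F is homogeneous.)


F(8,5,1) ≡ 8 (mod 11); P is NOT on the curve.

Evaluate F(8, 5, 1) term-by-term (mod 11).
  -2*X**2 ↦ -2·64·1·1 = -128
  3*X*Y ↦ 3·8·5·1 = 120
  -2*X*Z ↦ -2·8·1·1 = -16
  -2*Y**2 ↦ -2·1·25·1 = -50
  3*Y*Z ↦ 3·1·5·1 = 15
  Z**2 ↦ 1·1·1·1 = 1
Sum: F(8, 5, 1) = (-128) + (120) + (-16) + (-50) + (15) + (1) = -58.
Reducing mod 11: -58 ≡ 8 (mod 11).
Since F(a, b, c) ≡ 8 ≠ 0 (mod 11), P does NOT lie on the curve.


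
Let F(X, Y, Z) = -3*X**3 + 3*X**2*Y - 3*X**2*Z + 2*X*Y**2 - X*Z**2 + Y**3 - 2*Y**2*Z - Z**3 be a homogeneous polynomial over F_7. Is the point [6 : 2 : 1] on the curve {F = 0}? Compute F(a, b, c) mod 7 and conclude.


F(6,2,1) ≡ 5 (mod 7); P is NOT on the curve.

Evaluate F(6, 2, 1) term-by-term (mod 7).
  -3*X**3 ↦ -3·216·1·1 = -648
  3*X**2*Y ↦ 3·36·2·1 = 216
  -3*X**2*Z ↦ -3·36·1·1 = -108
  2*X*Y**2 ↦ 2·6·4·1 = 48
  -X*Z**2 ↦ -1·6·1·1 = -6
  Y**3 ↦ 1·1·8·1 = 8
  -2*Y**2*Z ↦ -2·1·4·1 = -8
  -Z**3 ↦ -1·1·1·1 = -1
Sum: F(6, 2, 1) = (-648) + (216) + (-108) + (48) + (-6) + (8) + (-8) + (-1) = -499.
Reducing mod 7: -499 ≡ 5 (mod 7).
Since F(a, b, c) ≡ 5 ≠ 0 (mod 7), P does NOT lie on the curve.


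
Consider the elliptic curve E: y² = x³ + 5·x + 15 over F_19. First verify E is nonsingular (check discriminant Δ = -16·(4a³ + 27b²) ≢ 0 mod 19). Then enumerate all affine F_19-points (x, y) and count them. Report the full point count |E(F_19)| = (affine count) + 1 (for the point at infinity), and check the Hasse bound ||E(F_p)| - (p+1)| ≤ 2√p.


Affine points = {(3, 0), (4, 2), (4, 17), (8, 4), (8, 15), (10, 1), (10, 18), (12, 6), (12, 13), (13, 4), (13, 15), (14, 6), (14, 13), (15, 8), (15, 11), (16, 7), (16, 12), (17, 4), (17, 15), (18, 3), (18, 16)}; affine count = 21; |E(F_19)| = 22.

Discriminant check: Δ ∝ 4a³ + 27b² = 4·5³ + 27·15² = 4·125 + 27·225 ≡ 1 (mod 19). Nonzero ⇒ E is nonsingular.
For each x ∈ F_19, compute rhs = x³ + 5·x + 15 mod 19, then count y ∈ F_19 with y² ≡ rhs.
  x = 0: rhs = 15, matching y values: none (0 points).
  x = 1: rhs = 2, matching y values: none (0 points).
  x = 2: rhs = 14, matching y values: none (0 points).
  x = 3: rhs = 0, matching y values: 0 (1 points).
  x = 4: rhs = 4, matching y values: 2, 17 (2 points).
  x = 5: rhs = 13, matching y values: none (0 points).
  x = 6: rhs = 14, matching y values: none (0 points).
  x = 7: rhs = 13, matching y values: none (0 points).
  x = 8: rhs = 16, matching y values: 4, 15 (2 points).
  x = 9: rhs = 10, matching y values: none (0 points).
  x = 10: rhs = 1, matching y values: 1, 18 (2 points).
  x = 11: rhs = 14, matching y values: none (0 points).
  x = 12: rhs = 17, matching y values: 6, 13 (2 points).
  x = 13: rhs = 16, matching y values: 4, 15 (2 points).
  x = 14: rhs = 17, matching y values: 6, 13 (2 points).
  x = 15: rhs = 7, matching y values: 8, 11 (2 points).
  x = 16: rhs = 11, matching y values: 7, 12 (2 points).
  x = 17: rhs = 16, matching y values: 4, 15 (2 points).
  x = 18: rhs = 9, matching y values: 3, 16 (2 points).
Total affine count: 21.
Full point count |E(F_19)| = 21 + 1 = 22.
Hasse bound: |22 − (19+1)| = |2| = 2 ≤ 2√19 ≈ 8.7178 ✓.


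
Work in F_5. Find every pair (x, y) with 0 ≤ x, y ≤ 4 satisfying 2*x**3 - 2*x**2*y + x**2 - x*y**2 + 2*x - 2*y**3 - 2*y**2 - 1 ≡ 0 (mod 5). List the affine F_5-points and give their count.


Affine F_5-points: {(0, 1), (0, 2), (1, 4), (2, 2), (3, 3)}; count = 5.

For each of the 25 pairs (x, y) ∈ F_5², evaluate f(x, y) mod 5. Record the zeros.
  x = 0: [0↦4, 1↦0, 2↦0, 3↦2, 4↦4]  zeros at y ∈ {1, 2}
  x = 1: [0↦4, 1↦2, 2↦2, 3↦2, 4↦0]  zeros at y ∈ {4}
  x = 2: [0↦3, 1↦4, 2↦0, 3↦4, 4↦4]  zeros at y ∈ {2}
  x = 3: [0↦3, 1↦3, 2↦1, 3↦0, 4↦3]  zeros at y ∈ {3}
  x = 4: [0↦1, 1↦1, 2↦2, 3↦2, 4↦4]  zeros at y ∈ ∅
Collecting zeros: affine points = {(0, 1), (0, 2), (1, 4), (2, 2), (3, 3)}.
Total count |C(F_5)_aff| = 5.


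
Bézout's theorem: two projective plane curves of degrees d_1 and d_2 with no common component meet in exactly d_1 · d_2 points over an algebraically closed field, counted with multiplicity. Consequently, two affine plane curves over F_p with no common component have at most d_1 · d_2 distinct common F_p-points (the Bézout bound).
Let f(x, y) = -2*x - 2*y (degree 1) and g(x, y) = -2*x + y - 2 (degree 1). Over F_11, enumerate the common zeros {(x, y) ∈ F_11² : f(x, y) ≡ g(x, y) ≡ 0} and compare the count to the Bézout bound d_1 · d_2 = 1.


Common zeros: {(3, 8)}; count = 1; Bézout bound = 1.

deg(f) = 1, deg(g) = 1, so Bézout bound = 1.
Scan x ∈ F_11. For each x, list the y ∈ F_11 with f(x, y) ≡ 0 and those with g(x, y) ≡ 0 (mod 11); the common zeros in that column are the intersection.
  x = 0: f ≡ 0 at y ∈ {0}; g ≡ 0 at y ∈ {2}; common: ∅.
  x = 1: f ≡ 0 at y ∈ {10}; g ≡ 0 at y ∈ {4}; common: ∅.
  x = 2: f ≡ 0 at y ∈ {9}; g ≡ 0 at y ∈ {6}; common: ∅.
  x = 3: f ≡ 0 at y ∈ {8}; g ≡ 0 at y ∈ {8}; common: {8}.
  x = 4: f ≡ 0 at y ∈ {7}; g ≡ 0 at y ∈ {10}; common: ∅.
  x = 5: f ≡ 0 at y ∈ {6}; g ≡ 0 at y ∈ {1}; common: ∅.
  x = 6: f ≡ 0 at y ∈ {5}; g ≡ 0 at y ∈ {3}; common: ∅.
  x = 7: f ≡ 0 at y ∈ {4}; g ≡ 0 at y ∈ {5}; common: ∅.
  x = 8: f ≡ 0 at y ∈ {3}; g ≡ 0 at y ∈ {7}; common: ∅.
  x = 9: f ≡ 0 at y ∈ {2}; g ≡ 0 at y ∈ {9}; common: ∅.
  x = 10: f ≡ 0 at y ∈ {1}; g ≡ 0 at y ∈ {0}; common: ∅.
Collecting: common zeros = {(3, 8)}, so the count is 1.
Comparison with the Bézout bound: 1 ≤ 1 = deg(f)·deg(g), as expected for curves with no common component (the bound is attained).
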